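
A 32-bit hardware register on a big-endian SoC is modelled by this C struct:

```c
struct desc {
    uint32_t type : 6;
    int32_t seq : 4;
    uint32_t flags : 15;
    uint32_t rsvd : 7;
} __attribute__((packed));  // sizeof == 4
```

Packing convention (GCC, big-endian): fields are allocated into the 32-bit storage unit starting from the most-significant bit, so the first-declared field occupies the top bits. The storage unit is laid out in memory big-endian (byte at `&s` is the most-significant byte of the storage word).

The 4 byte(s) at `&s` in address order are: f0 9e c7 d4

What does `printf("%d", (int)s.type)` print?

60

[0]=0xf0 [1]=0x9e [2]=0xc7 [3]=0xd4 (big-endian) → word 0xf09ec7d4
type [26+:6] = (word>>26) & 0x3f = 60  ←
seq [22+:4] = (word>>22) & 0xf = 2
flags [7+:15] = (word>>7) & 0x7fff = 15759
rsvd [0+:7] = (word>>0) & 0x7f = 84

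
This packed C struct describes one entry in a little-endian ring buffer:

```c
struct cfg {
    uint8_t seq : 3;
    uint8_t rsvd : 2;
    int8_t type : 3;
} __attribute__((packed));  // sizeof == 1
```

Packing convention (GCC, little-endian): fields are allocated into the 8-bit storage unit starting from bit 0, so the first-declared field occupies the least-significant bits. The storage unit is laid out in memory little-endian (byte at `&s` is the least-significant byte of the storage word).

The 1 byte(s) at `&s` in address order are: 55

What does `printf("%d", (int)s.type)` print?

[0]=0x55 (little-endian) → word 0x55
seq [0+:3] = (word>>0) & 0x7 = 5
rsvd [3+:2] = (word>>3) & 0x3 = 2
type [5+:3] = (word>>5) & 0x7 = 2  ←
type signed 3b, MSB=0: value = 2

2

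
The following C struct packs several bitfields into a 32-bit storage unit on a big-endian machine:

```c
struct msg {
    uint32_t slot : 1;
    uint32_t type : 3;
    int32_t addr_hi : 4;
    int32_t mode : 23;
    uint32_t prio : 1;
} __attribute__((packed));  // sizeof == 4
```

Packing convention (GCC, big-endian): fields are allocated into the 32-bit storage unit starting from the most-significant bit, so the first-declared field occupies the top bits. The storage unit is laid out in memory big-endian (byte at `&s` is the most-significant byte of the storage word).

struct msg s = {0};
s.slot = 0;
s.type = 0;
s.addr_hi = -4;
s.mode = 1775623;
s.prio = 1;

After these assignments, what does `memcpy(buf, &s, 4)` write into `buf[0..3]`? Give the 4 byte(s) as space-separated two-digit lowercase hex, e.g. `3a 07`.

[31+:1] slot=0 & 0x1 = 0x0; word=0x00000000
[28+:3] type=0 & 0x7 = 0x0; word=0x00000000
[24+:4] addr_hi=-4 & 0xf = 0xc; word=0x0c000000
[1+:23] mode=1775623 & 0x7fffff = 0x1b1807; word=0x0c36300e
[0+:1] prio=1 & 0x1 = 0x1; word=0x0c36300f
word = 0x0c36300f → big-endian bytes:
  [0]=0x0c  [1]=0x36  [2]=0x30  [3]=0x0f

0c 36 30 0f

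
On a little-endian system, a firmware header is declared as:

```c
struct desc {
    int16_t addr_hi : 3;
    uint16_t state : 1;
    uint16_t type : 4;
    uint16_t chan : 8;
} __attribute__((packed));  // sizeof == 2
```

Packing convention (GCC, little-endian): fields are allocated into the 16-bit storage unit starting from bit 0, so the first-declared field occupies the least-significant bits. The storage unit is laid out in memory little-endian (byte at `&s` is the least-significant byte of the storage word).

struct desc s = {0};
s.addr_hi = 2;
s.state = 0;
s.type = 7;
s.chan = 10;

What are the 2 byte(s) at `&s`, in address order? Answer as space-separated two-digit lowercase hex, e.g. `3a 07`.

addr_hi (3b) val=2 bits=0x2 at bit 0: 0x0002
state (1b) val=0 bits=0x0 at bit 3: 0x0002
type (4b) val=7 bits=0x7 at bit 4: 0x0072
chan (8b) val=10 bits=0xa at bit 8: 0x0a72
word = 0x0a72 → little-endian bytes:
  [0]=0x72  [1]=0x0a

72 0a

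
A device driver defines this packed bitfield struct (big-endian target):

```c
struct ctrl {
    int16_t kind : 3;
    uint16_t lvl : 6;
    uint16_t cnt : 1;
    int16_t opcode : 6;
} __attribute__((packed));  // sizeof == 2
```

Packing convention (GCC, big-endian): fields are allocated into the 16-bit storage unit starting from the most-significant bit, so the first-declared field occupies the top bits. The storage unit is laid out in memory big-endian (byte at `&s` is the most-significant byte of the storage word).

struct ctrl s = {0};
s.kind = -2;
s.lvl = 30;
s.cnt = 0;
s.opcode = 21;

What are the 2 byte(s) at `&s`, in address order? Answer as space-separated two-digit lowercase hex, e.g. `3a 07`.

cf 15

kind:3 = -2 → 0x6 << 13 → word 0xc000
lvl:6 = 30 → 0x1e << 7 → word 0xcf00
cnt:1 = 0 → 0x0 << 6 → word 0xcf00
opcode:6 = 21 → 0x15 << 0 → word 0xcf15
word = 0xcf15 → big-endian bytes:
  [0]=0xcf  [1]=0x15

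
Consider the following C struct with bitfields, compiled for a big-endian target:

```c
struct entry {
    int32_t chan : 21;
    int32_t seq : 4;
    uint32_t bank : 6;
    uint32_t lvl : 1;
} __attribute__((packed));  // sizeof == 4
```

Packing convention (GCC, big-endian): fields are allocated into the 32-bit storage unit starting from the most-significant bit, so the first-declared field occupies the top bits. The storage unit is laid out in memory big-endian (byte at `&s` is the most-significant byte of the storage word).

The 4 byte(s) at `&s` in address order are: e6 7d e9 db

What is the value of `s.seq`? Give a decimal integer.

3

[0]=0xe6 [1]=0x7d [2]=0xe9 [3]=0xdb (big-endian) → word 0xe67de9db
chan [11+:21] = (word>>11) & 0x1fffff = 1888189
seq [7+:4] = (word>>7) & 0xf = 3  ←
bank [1+:6] = (word>>1) & 0x3f = 45
lvl [0+:1] = (word>>0) & 0x1 = 1
seq signed 4b, MSB=0: value = 3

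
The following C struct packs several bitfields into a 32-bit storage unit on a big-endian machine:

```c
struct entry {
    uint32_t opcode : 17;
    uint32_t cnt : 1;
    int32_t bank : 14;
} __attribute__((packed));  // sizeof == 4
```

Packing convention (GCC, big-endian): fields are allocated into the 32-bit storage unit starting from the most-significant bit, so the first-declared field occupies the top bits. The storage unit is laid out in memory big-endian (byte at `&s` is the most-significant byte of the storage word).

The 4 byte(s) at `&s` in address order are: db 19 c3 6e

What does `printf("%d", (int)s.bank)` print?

878

[0]=0xdb [1]=0x19 [2]=0xc3 [3]=0x6e (big-endian) → word 0xdb19c36e
opcode:17 @ bit 15 → (0xdb19c36e>>15)&0x1ffff = 0x1b633
cnt:1 @ bit 14 → (0xdb19c36e>>14)&0x1 = 0x1
bank:14 @ bit 0 → (0xdb19c36e>>0)&0x3fff = 0x36e  ←
bank signed 14b, MSB=0: value = 878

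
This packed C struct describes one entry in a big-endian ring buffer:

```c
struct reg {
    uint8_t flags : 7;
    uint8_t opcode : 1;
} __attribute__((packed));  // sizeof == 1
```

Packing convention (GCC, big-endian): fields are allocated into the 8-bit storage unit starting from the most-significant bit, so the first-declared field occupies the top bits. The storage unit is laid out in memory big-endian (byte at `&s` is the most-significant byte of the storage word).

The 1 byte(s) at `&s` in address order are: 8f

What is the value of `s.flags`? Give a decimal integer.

[0]=0x8f (big-endian) → word 0x8f
flags:7 @ bit 1 → (0x8f>>1)&0x7f = 0x47  ←
opcode:1 @ bit 0 → (0x8f>>0)&0x1 = 0x1

71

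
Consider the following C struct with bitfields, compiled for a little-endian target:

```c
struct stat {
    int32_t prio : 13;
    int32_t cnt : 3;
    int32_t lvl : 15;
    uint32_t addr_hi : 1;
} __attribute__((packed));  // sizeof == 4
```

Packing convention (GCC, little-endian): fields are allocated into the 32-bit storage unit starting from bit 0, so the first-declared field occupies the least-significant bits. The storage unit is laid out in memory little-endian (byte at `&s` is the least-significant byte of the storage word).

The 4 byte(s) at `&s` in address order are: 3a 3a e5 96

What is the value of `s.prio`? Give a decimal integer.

-1478

[0]=0x3a [1]=0x3a [2]=0xe5 [3]=0x96 (little-endian) → word 0x96e53a3a
prio [0+:13] = (word>>0) & 0x1fff = 6714  ←
cnt [13+:3] = (word>>13) & 0x7 = 1
lvl [16+:15] = (word>>16) & 0x7fff = 5861
addr_hi [31+:1] = (word>>31) & 0x1 = 1
prio signed 13b, MSB=1: 6714 - 8192 = -1478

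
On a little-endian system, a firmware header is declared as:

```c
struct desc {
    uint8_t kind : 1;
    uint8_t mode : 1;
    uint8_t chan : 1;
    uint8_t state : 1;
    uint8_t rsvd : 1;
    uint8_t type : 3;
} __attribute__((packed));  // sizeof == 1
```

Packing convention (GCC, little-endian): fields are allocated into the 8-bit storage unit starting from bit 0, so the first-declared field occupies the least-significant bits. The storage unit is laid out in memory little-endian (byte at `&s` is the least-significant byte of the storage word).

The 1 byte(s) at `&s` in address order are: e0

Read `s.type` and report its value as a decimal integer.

[0]=0xe0 (little-endian) → word 0xe0
kind [0+:1] = (word>>0) & 0x1 = 0
mode [1+:1] = (word>>1) & 0x1 = 0
chan [2+:1] = (word>>2) & 0x1 = 0
state [3+:1] = (word>>3) & 0x1 = 0
rsvd [4+:1] = (word>>4) & 0x1 = 0
type [5+:3] = (word>>5) & 0x7 = 7  ←

7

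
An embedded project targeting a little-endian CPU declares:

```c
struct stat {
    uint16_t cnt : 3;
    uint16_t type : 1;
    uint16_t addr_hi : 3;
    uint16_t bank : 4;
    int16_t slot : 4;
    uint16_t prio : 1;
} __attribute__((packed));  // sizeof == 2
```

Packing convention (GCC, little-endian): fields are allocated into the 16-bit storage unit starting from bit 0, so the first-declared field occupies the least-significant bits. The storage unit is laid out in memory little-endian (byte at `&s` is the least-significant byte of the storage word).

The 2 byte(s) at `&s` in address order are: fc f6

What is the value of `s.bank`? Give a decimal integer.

13

[0]=0xfc [1]=0xf6 (little-endian) → word 0xf6fc
cnt:3 @ bit 0 → (0xf6fc>>0)&0x7 = 0x4
type:1 @ bit 3 → (0xf6fc>>3)&0x1 = 0x1
addr_hi:3 @ bit 4 → (0xf6fc>>4)&0x7 = 0x7
bank:4 @ bit 7 → (0xf6fc>>7)&0xf = 0xd  ←
slot:4 @ bit 11 → (0xf6fc>>11)&0xf = 0xe
prio:1 @ bit 15 → (0xf6fc>>15)&0x1 = 0x1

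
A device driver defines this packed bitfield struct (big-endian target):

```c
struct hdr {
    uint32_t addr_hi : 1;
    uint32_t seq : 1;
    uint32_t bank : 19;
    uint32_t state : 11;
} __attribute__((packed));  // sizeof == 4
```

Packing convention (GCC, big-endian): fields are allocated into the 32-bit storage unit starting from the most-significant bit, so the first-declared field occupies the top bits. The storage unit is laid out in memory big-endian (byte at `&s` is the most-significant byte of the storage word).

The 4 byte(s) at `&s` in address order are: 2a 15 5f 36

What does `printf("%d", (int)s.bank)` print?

344747

[0]=0x2a [1]=0x15 [2]=0x5f [3]=0x36 (big-endian) → word 0x2a155f36
addr_hi:1 @ bit 31 → (0x2a155f36>>31)&0x1 = 0x0
seq:1 @ bit 30 → (0x2a155f36>>30)&0x1 = 0x0
bank:19 @ bit 11 → (0x2a155f36>>11)&0x7ffff = 0x542ab  ←
state:11 @ bit 0 → (0x2a155f36>>0)&0x7ff = 0x736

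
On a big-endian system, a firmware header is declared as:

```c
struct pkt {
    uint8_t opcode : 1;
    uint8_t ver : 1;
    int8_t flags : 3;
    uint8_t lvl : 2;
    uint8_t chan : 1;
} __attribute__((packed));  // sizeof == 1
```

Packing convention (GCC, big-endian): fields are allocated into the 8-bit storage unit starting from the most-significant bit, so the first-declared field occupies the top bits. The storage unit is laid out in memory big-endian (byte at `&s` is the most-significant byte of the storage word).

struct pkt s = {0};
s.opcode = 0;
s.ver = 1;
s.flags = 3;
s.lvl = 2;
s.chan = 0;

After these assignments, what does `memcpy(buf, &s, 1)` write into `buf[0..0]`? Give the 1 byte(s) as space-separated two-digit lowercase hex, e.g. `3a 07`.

5c

[7+:1] opcode=0 & 0x1 = 0x0; word=0x00
[6+:1] ver=1 & 0x1 = 0x1; word=0x40
[3+:3] flags=3 & 0x7 = 0x3; word=0x58
[1+:2] lvl=2 & 0x3 = 0x2; word=0x5c
[0+:1] chan=0 & 0x1 = 0x0; word=0x5c
word = 0x5c → big-endian bytes:
  [0]=0x5c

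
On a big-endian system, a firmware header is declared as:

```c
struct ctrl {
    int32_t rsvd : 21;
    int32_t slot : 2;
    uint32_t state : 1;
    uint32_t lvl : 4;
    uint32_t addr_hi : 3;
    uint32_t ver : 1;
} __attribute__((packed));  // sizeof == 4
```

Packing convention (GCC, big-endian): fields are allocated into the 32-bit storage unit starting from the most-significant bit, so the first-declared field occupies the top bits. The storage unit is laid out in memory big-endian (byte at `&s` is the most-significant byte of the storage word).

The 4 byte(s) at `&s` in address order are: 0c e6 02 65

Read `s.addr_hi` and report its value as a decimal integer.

2

[0]=0x0c [1]=0xe6 [2]=0x02 [3]=0x65 (big-endian) → word 0x0ce60265
rsvd:21 @ bit 11 → (0x0ce60265>>11)&0x1fffff = 0x19cc0
slot:2 @ bit 9 → (0x0ce60265>>9)&0x3 = 0x1
state:1 @ bit 8 → (0x0ce60265>>8)&0x1 = 0x0
lvl:4 @ bit 4 → (0x0ce60265>>4)&0xf = 0x6
addr_hi:3 @ bit 1 → (0x0ce60265>>1)&0x7 = 0x2  ←
ver:1 @ bit 0 → (0x0ce60265>>0)&0x1 = 0x1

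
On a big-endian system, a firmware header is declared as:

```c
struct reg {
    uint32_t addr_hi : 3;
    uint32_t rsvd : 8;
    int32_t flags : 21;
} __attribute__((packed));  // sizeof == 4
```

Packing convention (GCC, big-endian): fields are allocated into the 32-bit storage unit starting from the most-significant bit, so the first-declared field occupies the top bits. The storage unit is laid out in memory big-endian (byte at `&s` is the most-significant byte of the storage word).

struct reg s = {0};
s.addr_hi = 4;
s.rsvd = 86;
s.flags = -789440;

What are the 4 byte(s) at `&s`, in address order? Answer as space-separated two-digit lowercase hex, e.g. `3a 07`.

addr_hi:3 = 4 → 0x4 << 29 → word 0x80000000
rsvd:8 = 86 → 0x56 << 21 → word 0x8ac00000
flags:21 = -789440 → 0x13f440 << 0 → word 0x8ad3f440
word = 0x8ad3f440 → big-endian bytes:
  [0]=0x8a  [1]=0xd3  [2]=0xf4  [3]=0x40

8a d3 f4 40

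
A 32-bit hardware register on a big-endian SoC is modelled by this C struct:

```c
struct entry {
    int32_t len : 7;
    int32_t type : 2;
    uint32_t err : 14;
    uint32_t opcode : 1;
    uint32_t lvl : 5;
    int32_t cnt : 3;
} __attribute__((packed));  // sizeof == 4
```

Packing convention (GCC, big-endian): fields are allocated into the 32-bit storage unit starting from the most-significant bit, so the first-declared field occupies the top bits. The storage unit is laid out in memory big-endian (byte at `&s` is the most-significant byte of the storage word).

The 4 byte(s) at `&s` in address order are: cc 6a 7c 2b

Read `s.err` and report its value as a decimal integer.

[0]=0xcc [1]=0x6a [2]=0x7c [3]=0x2b (big-endian) → word 0xcc6a7c2b
len:7 @ bit 25 → (0xcc6a7c2b>>25)&0x7f = 0x66
type:2 @ bit 23 → (0xcc6a7c2b>>23)&0x3 = 0x0
err:14 @ bit 9 → (0xcc6a7c2b>>9)&0x3fff = 0x353e  ←
opcode:1 @ bit 8 → (0xcc6a7c2b>>8)&0x1 = 0x0
lvl:5 @ bit 3 → (0xcc6a7c2b>>3)&0x1f = 0x5
cnt:3 @ bit 0 → (0xcc6a7c2b>>0)&0x7 = 0x3

13630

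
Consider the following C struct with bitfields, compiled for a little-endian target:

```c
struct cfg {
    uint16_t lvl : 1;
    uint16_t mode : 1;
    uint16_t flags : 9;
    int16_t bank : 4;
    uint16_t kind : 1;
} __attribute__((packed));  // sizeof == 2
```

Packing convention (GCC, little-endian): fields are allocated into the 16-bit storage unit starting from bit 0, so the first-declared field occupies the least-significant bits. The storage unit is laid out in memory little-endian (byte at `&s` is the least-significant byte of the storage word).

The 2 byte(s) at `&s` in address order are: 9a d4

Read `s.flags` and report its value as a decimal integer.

[0]=0x9a [1]=0xd4 (little-endian) → word 0xd49a
lvl:1 @ bit 0 → (0xd49a>>0)&0x1 = 0x0
mode:1 @ bit 1 → (0xd49a>>1)&0x1 = 0x1
flags:9 @ bit 2 → (0xd49a>>2)&0x1ff = 0x126  ←
bank:4 @ bit 11 → (0xd49a>>11)&0xf = 0xa
kind:1 @ bit 15 → (0xd49a>>15)&0x1 = 0x1

294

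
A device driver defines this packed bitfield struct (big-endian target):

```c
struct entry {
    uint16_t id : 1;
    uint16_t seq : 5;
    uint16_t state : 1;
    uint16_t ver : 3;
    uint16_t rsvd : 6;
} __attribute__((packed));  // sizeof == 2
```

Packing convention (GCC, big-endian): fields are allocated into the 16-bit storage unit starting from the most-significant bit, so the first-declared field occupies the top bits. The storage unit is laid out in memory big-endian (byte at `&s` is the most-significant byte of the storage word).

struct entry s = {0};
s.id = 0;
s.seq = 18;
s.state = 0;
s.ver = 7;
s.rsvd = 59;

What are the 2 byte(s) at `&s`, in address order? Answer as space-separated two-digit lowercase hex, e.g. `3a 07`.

49 fb

id (1b) val=0 bits=0x0 at bit 15: 0x0000
seq (5b) val=18 bits=0x12 at bit 10: 0x4800
state (1b) val=0 bits=0x0 at bit 9: 0x4800
ver (3b) val=7 bits=0x7 at bit 6: 0x49c0
rsvd (6b) val=59 bits=0x3b at bit 0: 0x49fb
word = 0x49fb → big-endian bytes:
  [0]=0x49  [1]=0xfb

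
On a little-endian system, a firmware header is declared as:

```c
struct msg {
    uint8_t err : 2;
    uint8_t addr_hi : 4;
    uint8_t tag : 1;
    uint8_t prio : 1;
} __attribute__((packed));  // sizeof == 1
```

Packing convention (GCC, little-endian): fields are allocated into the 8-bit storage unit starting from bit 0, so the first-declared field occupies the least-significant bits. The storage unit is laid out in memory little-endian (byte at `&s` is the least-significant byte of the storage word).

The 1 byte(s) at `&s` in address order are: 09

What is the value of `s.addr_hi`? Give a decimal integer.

2

[0]=0x09 (little-endian) → word 0x09
err:2 @ bit 0 → (0x09>>0)&0x3 = 0x1
addr_hi:4 @ bit 2 → (0x09>>2)&0xf = 0x2  ←
tag:1 @ bit 6 → (0x09>>6)&0x1 = 0x0
prio:1 @ bit 7 → (0x09>>7)&0x1 = 0x0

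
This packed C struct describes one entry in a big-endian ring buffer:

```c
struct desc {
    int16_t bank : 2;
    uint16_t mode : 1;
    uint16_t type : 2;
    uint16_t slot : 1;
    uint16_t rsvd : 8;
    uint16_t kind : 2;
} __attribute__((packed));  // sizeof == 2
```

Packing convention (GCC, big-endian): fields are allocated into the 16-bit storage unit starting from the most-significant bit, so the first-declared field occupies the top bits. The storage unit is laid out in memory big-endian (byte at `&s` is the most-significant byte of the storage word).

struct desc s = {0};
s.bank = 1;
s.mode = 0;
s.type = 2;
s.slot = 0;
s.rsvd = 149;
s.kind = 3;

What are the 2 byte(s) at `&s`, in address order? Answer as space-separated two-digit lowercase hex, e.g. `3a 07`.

[14+:2] bank=1 & 0x3 = 0x1; word=0x4000
[13+:1] mode=0 & 0x1 = 0x0; word=0x4000
[11+:2] type=2 & 0x3 = 0x2; word=0x5000
[10+:1] slot=0 & 0x1 = 0x0; word=0x5000
[2+:8] rsvd=149 & 0xff = 0x95; word=0x5254
[0+:2] kind=3 & 0x3 = 0x3; word=0x5257
word = 0x5257 → big-endian bytes:
  [0]=0x52  [1]=0x57

52 57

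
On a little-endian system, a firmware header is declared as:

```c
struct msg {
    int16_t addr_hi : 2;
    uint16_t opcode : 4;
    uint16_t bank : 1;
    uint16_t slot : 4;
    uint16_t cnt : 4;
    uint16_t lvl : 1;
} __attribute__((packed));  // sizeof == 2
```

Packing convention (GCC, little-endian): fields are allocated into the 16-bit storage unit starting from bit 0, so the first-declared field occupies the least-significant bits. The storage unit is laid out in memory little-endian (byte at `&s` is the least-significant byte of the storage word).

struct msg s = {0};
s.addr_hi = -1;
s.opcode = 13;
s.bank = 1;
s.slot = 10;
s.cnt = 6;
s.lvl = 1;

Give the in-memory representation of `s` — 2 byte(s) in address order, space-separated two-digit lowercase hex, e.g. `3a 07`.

addr_hi:2 = -1 → 0x3 << 0 → word 0x0003
opcode:4 = 13 → 0xd << 2 → word 0x0037
bank:1 = 1 → 0x1 << 6 → word 0x0077
slot:4 = 10 → 0xa << 7 → word 0x0577
cnt:4 = 6 → 0x6 << 11 → word 0x3577
lvl:1 = 1 → 0x1 << 15 → word 0xb577
word = 0xb577 → little-endian bytes:
  [0]=0x77  [1]=0xb5

77 b5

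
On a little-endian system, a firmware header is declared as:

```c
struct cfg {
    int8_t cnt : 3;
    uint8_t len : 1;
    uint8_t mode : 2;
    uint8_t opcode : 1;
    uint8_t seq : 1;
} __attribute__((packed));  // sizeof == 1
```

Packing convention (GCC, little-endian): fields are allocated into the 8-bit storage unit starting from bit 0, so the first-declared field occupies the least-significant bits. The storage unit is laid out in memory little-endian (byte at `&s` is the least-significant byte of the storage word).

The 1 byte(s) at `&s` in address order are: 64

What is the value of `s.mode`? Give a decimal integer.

[0]=0x64 (little-endian) → word 0x64
cnt [0+:3] = (word>>0) & 0x7 = 4
len [3+:1] = (word>>3) & 0x1 = 0
mode [4+:2] = (word>>4) & 0x3 = 2  ←
opcode [6+:1] = (word>>6) & 0x1 = 1
seq [7+:1] = (word>>7) & 0x1 = 0

2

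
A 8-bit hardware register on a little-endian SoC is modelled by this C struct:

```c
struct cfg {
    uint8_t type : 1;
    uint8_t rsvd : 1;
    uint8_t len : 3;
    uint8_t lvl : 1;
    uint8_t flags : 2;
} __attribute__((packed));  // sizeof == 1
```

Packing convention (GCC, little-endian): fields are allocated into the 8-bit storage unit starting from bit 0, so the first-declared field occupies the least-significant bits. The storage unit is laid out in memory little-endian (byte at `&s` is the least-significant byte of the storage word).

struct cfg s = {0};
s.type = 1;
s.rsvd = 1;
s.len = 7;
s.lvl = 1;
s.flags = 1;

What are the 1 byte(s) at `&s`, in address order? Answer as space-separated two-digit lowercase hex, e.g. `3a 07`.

type (1b) val=1 bits=0x1 at bit 0: 0x01
rsvd (1b) val=1 bits=0x1 at bit 1: 0x03
len (3b) val=7 bits=0x7 at bit 2: 0x1f
lvl (1b) val=1 bits=0x1 at bit 5: 0x3f
flags (2b) val=1 bits=0x1 at bit 6: 0x7f
word = 0x7f → little-endian bytes:
  [0]=0x7f

7f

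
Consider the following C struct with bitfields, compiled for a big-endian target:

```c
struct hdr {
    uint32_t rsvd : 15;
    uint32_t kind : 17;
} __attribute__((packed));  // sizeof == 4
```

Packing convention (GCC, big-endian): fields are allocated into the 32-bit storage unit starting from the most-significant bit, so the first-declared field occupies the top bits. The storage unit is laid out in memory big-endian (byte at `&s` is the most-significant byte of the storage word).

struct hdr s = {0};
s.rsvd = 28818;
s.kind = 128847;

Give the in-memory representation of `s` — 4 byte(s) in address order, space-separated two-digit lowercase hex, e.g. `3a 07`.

e1 25 f7 4f

[17+:15] rsvd=28818 & 0x7fff = 0x7092; word=0xe1240000
[0+:17] kind=128847 & 0x1ffff = 0x1f74f; word=0xe125f74f
word = 0xe125f74f → big-endian bytes:
  [0]=0xe1  [1]=0x25  [2]=0xf7  [3]=0x4f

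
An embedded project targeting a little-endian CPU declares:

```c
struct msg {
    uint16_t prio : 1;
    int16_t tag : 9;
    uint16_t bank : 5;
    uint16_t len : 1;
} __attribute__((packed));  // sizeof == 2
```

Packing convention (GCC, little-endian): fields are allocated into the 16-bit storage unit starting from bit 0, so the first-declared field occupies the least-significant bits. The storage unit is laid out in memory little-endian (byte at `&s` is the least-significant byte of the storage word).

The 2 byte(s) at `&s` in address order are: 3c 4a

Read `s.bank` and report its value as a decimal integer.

18

[0]=0x3c [1]=0x4a (little-endian) → word 0x4a3c
prio:1 @ bit 0 → (0x4a3c>>0)&0x1 = 0x0
tag:9 @ bit 1 → (0x4a3c>>1)&0x1ff = 0x11e
bank:5 @ bit 10 → (0x4a3c>>10)&0x1f = 0x12  ←
len:1 @ bit 15 → (0x4a3c>>15)&0x1 = 0x0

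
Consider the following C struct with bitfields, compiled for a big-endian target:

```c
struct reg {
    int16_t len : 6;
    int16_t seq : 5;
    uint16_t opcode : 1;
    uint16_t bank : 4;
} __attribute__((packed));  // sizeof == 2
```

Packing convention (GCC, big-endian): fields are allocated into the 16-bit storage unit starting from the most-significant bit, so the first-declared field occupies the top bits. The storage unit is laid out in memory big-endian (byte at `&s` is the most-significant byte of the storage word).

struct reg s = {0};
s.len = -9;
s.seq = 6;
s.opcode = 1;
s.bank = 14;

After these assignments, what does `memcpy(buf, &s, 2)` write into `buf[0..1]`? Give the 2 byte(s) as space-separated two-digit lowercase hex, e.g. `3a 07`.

[10+:6] len=-9 & 0x3f = 0x37; word=0xdc00
[5+:5] seq=6 & 0x1f = 0x6; word=0xdcc0
[4+:1] opcode=1 & 0x1 = 0x1; word=0xdcd0
[0+:4] bank=14 & 0xf = 0xe; word=0xdcde
word = 0xdcde → big-endian bytes:
  [0]=0xdc  [1]=0xde

dc de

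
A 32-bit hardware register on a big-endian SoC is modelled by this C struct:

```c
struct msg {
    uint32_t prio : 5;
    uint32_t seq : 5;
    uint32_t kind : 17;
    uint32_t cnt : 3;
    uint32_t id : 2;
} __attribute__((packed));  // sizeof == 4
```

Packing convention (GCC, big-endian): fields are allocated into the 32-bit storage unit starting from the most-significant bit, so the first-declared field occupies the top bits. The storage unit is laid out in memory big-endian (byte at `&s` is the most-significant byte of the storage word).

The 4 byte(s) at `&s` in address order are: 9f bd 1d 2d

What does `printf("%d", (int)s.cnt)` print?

[0]=0x9f [1]=0xbd [2]=0x1d [3]=0x2d (big-endian) → word 0x9fbd1d2d
prio [27+:5] = (word>>27) & 0x1f = 19
seq [22+:5] = (word>>22) & 0x1f = 30
kind [5+:17] = (word>>5) & 0x1ffff = 125161
cnt [2+:3] = (word>>2) & 0x7 = 3  ←
id [0+:2] = (word>>0) & 0x3 = 1

3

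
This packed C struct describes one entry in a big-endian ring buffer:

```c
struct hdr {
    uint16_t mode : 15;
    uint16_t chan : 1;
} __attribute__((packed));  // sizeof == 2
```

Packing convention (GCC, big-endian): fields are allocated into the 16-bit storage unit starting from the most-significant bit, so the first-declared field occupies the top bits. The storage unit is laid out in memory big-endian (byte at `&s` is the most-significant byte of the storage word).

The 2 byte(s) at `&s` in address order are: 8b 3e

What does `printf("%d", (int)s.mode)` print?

[0]=0x8b [1]=0x3e (big-endian) → word 0x8b3e
mode:15 @ bit 1 → (0x8b3e>>1)&0x7fff = 0x459f  ←
chan:1 @ bit 0 → (0x8b3e>>0)&0x1 = 0x0

17823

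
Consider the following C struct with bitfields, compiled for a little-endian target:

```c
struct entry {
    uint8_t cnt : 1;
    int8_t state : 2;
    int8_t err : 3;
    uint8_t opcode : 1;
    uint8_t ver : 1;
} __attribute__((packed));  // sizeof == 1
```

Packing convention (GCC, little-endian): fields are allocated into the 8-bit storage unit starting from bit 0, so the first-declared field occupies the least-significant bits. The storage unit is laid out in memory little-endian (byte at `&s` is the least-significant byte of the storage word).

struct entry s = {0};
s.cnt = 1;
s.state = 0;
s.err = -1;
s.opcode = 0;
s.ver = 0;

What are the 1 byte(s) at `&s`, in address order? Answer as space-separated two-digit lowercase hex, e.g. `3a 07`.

cnt (1b) val=1 bits=0x1 at bit 0: 0x01
state (2b) val=0 bits=0x0 at bit 1: 0x01
err (3b) val=-1 bits=0x7 at bit 3: 0x39
opcode (1b) val=0 bits=0x0 at bit 6: 0x39
ver (1b) val=0 bits=0x0 at bit 7: 0x39
word = 0x39 → little-endian bytes:
  [0]=0x39

39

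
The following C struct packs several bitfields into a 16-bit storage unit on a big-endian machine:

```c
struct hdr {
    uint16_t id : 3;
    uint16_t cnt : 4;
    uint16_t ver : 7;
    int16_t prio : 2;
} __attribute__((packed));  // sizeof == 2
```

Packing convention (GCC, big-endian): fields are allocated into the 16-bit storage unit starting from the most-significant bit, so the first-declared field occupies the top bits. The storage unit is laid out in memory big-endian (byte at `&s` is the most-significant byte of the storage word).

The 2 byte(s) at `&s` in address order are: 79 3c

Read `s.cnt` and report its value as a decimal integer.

12

[0]=0x79 [1]=0x3c (big-endian) → word 0x793c
id [13+:3] = (word>>13) & 0x7 = 3
cnt [9+:4] = (word>>9) & 0xf = 12  ←
ver [2+:7] = (word>>2) & 0x7f = 79
prio [0+:2] = (word>>0) & 0x3 = 0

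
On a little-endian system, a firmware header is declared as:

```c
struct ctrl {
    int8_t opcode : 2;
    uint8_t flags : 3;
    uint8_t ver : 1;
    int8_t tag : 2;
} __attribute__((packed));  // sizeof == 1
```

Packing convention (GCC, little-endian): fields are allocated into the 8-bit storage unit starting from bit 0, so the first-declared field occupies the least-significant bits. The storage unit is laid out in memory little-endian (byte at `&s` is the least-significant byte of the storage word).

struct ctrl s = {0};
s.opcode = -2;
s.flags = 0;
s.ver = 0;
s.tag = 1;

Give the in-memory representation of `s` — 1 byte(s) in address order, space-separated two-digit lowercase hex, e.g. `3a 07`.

42

opcode (2b) val=-2 bits=0x2 at bit 0: 0x02
flags (3b) val=0 bits=0x0 at bit 2: 0x02
ver (1b) val=0 bits=0x0 at bit 5: 0x02
tag (2b) val=1 bits=0x1 at bit 6: 0x42
word = 0x42 → little-endian bytes:
  [0]=0x42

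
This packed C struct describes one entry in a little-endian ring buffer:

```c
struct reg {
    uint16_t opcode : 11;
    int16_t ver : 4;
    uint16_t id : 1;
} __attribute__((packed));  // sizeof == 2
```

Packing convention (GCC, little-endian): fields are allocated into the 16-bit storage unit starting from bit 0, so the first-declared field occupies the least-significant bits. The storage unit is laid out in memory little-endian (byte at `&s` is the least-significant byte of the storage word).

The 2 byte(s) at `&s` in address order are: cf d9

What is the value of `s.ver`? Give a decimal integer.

-5

[0]=0xcf [1]=0xd9 (little-endian) → word 0xd9cf
opcode [0+:11] = (word>>0) & 0x7ff = 463
ver [11+:4] = (word>>11) & 0xf = 11  ←
id [15+:1] = (word>>15) & 0x1 = 1
ver signed 4b, MSB=1: 11 - 16 = -5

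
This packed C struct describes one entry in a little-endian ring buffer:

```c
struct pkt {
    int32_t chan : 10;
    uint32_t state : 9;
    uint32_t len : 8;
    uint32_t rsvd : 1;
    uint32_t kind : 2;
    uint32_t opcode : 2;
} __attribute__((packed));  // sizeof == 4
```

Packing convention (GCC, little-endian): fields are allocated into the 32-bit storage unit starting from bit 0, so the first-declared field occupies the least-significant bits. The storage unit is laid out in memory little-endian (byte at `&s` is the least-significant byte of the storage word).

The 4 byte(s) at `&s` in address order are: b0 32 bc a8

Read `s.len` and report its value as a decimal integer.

[0]=0xb0 [1]=0x32 [2]=0xbc [3]=0xa8 (little-endian) → word 0xa8bc32b0
chan [0+:10] = (word>>0) & 0x3ff = 688
state [10+:9] = (word>>10) & 0x1ff = 268
len [19+:8] = (word>>19) & 0xff = 23  ←
rsvd [27+:1] = (word>>27) & 0x1 = 1
kind [28+:2] = (word>>28) & 0x3 = 2
opcode [30+:2] = (word>>30) & 0x3 = 2

23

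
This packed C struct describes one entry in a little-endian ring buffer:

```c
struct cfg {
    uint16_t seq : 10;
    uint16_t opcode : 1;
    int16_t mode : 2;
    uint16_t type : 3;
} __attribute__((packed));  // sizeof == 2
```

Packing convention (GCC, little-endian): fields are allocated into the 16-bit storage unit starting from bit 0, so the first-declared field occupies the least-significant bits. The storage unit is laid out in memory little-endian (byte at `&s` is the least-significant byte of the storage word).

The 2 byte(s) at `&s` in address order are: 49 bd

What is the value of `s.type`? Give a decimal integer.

5

[0]=0x49 [1]=0xbd (little-endian) → word 0xbd49
seq:10 @ bit 0 → (0xbd49>>0)&0x3ff = 0x149
opcode:1 @ bit 10 → (0xbd49>>10)&0x1 = 0x1
mode:2 @ bit 11 → (0xbd49>>11)&0x3 = 0x3
type:3 @ bit 13 → (0xbd49>>13)&0x7 = 0x5  ←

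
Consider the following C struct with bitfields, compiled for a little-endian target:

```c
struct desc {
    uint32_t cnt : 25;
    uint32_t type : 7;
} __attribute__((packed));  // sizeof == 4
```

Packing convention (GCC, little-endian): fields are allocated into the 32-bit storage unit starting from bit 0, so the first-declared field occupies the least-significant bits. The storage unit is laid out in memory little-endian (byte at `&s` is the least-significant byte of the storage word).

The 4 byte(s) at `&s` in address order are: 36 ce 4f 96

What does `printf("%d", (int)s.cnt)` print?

[0]=0x36 [1]=0xce [2]=0x4f [3]=0x96 (little-endian) → word 0x964fce36
cnt [0+:25] = (word>>0) & 0x1ffffff = 5230134  ←
type [25+:7] = (word>>25) & 0x7f = 75

5230134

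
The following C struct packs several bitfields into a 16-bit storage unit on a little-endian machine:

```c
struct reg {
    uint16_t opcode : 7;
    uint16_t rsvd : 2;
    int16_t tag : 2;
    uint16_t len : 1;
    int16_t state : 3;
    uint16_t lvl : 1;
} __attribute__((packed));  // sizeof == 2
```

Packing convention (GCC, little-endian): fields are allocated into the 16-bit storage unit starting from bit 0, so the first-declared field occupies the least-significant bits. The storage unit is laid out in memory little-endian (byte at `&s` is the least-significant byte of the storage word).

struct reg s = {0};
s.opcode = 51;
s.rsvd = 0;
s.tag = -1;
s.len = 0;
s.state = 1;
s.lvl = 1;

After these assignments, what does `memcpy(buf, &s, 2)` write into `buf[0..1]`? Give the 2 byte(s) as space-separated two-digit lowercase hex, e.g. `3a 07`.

[0+:7] opcode=51 & 0x7f = 0x33; word=0x0033
[7+:2] rsvd=0 & 0x3 = 0x0; word=0x0033
[9+:2] tag=-1 & 0x3 = 0x3; word=0x0633
[11+:1] len=0 & 0x1 = 0x0; word=0x0633
[12+:3] state=1 & 0x7 = 0x1; word=0x1633
[15+:1] lvl=1 & 0x1 = 0x1; word=0x9633
word = 0x9633 → little-endian bytes:
  [0]=0x33  [1]=0x96

33 96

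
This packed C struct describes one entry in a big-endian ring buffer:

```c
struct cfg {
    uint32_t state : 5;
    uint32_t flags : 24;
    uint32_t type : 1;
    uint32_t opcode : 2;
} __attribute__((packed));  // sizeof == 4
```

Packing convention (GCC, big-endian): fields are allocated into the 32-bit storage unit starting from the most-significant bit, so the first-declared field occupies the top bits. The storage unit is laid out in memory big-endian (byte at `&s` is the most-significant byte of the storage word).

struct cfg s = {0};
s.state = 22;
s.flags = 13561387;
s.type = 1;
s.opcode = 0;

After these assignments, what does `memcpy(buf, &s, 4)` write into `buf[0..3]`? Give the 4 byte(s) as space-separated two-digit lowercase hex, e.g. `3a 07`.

state (5b) val=22 bits=0x16 at bit 27: 0xb0000000
flags (24b) val=13561387 bits=0xceee2b at bit 3: 0xb6777158
type (1b) val=1 bits=0x1 at bit 2: 0xb677715c
opcode (2b) val=0 bits=0x0 at bit 0: 0xb677715c
word = 0xb677715c → big-endian bytes:
  [0]=0xb6  [1]=0x77  [2]=0x71  [3]=0x5c

b6 77 71 5c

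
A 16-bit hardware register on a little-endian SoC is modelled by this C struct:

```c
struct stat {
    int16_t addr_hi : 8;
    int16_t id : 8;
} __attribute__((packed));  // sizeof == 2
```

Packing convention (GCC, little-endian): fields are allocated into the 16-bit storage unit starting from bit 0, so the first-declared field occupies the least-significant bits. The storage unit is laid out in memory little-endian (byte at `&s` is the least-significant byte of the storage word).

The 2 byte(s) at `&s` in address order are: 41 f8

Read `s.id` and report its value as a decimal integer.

-8

[0]=0x41 [1]=0xf8 (little-endian) → word 0xf841
addr_hi [0+:8] = (word>>0) & 0xff = 65
id [8+:8] = (word>>8) & 0xff = 248  ←
id signed 8b, MSB=1: 248 - 256 = -8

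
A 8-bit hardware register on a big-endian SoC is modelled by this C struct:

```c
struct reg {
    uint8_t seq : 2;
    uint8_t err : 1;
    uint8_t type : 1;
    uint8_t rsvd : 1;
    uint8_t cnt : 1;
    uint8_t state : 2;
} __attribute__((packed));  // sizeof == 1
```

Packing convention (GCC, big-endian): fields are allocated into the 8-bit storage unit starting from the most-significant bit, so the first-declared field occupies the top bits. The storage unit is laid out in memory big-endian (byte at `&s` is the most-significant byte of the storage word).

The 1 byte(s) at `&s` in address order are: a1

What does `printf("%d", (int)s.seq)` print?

[0]=0xa1 (big-endian) → word 0xa1
seq [6+:2] = (word>>6) & 0x3 = 2  ←
err [5+:1] = (word>>5) & 0x1 = 1
type [4+:1] = (word>>4) & 0x1 = 0
rsvd [3+:1] = (word>>3) & 0x1 = 0
cnt [2+:1] = (word>>2) & 0x1 = 0
state [0+:2] = (word>>0) & 0x3 = 1

2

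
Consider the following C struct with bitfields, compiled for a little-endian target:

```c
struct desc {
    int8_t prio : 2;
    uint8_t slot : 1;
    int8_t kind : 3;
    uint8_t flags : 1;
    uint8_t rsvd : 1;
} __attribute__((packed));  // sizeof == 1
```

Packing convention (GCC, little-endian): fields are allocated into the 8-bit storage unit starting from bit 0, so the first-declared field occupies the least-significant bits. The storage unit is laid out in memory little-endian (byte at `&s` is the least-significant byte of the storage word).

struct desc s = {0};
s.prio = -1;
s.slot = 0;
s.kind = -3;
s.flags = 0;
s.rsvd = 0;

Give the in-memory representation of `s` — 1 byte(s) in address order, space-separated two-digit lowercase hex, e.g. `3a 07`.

2b

[0+:2] prio=-1 & 0x3 = 0x3; word=0x03
[2+:1] slot=0 & 0x1 = 0x0; word=0x03
[3+:3] kind=-3 & 0x7 = 0x5; word=0x2b
[6+:1] flags=0 & 0x1 = 0x0; word=0x2b
[7+:1] rsvd=0 & 0x1 = 0x0; word=0x2b
word = 0x2b → little-endian bytes:
  [0]=0x2b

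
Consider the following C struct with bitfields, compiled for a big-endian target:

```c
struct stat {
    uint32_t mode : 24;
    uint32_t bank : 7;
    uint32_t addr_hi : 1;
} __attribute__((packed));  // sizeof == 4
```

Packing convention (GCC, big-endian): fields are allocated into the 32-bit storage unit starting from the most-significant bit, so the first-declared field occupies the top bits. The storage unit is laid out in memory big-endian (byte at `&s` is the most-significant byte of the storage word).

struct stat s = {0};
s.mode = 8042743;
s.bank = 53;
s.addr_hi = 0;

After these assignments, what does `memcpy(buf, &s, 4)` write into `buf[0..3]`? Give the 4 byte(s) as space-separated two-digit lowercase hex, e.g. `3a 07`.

7a b8 f7 6a

mode (24b) val=8042743 bits=0x7ab8f7 at bit 8: 0x7ab8f700
bank (7b) val=53 bits=0x35 at bit 1: 0x7ab8f76a
addr_hi (1b) val=0 bits=0x0 at bit 0: 0x7ab8f76a
word = 0x7ab8f76a → big-endian bytes:
  [0]=0x7a  [1]=0xb8  [2]=0xf7  [3]=0x6a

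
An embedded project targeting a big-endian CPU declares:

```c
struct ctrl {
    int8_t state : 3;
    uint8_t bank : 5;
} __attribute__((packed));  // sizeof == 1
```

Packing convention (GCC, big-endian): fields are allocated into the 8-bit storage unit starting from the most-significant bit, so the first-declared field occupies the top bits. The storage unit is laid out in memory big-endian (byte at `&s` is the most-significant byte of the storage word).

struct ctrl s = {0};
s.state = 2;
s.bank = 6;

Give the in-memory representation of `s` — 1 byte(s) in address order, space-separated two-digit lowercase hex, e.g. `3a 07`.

state:3 = 2 → 0x2 << 5 → word 0x40
bank:5 = 6 → 0x6 << 0 → word 0x46
word = 0x46 → big-endian bytes:
  [0]=0x46

46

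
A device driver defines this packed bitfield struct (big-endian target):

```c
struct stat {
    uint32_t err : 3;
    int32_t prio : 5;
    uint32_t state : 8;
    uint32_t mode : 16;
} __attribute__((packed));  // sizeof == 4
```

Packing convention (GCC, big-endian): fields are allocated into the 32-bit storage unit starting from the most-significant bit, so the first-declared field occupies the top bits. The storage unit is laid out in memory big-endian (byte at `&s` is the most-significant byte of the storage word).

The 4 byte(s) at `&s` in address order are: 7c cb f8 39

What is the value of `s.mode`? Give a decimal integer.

[0]=0x7c [1]=0xcb [2]=0xf8 [3]=0x39 (big-endian) → word 0x7ccbf839
err:3 @ bit 29 → (0x7ccbf839>>29)&0x7 = 0x3
prio:5 @ bit 24 → (0x7ccbf839>>24)&0x1f = 0x1c
state:8 @ bit 16 → (0x7ccbf839>>16)&0xff = 0xcb
mode:16 @ bit 0 → (0x7ccbf839>>0)&0xffff = 0xf839  ←

63545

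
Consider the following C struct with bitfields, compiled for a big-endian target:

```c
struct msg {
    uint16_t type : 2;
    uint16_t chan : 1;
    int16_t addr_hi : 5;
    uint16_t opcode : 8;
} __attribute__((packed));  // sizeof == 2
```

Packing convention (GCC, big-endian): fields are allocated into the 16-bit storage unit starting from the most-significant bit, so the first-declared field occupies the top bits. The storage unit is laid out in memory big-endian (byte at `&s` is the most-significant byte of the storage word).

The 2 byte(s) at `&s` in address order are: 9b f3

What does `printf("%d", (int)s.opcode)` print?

[0]=0x9b [1]=0xf3 (big-endian) → word 0x9bf3
type [14+:2] = (word>>14) & 0x3 = 2
chan [13+:1] = (word>>13) & 0x1 = 0
addr_hi [8+:5] = (word>>8) & 0x1f = 27
opcode [0+:8] = (word>>0) & 0xff = 243  ←

243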